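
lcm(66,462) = 462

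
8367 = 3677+4690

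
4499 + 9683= 14182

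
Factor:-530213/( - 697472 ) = 2^( - 7)*17^1*5449^ ( - 1 )*31189^1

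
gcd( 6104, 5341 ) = 763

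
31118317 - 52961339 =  - 21843022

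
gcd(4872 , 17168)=232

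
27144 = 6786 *4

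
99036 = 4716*21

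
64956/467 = 64956/467  =  139.09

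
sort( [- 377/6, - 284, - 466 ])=[-466, -284,- 377/6 ] 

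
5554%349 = 319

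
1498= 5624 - 4126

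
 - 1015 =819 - 1834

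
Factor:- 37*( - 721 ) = 7^1*37^1*103^1  =  26677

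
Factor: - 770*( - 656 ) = 2^5 *5^1 * 7^1*11^1 * 41^1 = 505120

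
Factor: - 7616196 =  - 2^2 * 3^2 * 7^1*30223^1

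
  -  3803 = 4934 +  - 8737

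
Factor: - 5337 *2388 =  - 12744756  =  - 2^2 * 3^3*199^1*593^1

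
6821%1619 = 345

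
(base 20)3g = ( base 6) 204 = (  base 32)2c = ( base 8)114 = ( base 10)76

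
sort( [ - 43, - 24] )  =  [ - 43,-24]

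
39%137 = 39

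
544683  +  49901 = 594584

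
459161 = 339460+119701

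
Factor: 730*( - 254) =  - 185420 = -  2^2*5^1*73^1* 127^1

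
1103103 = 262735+840368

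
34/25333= 34/25333 = 0.00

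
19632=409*48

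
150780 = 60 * 2513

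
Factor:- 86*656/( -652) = 14104/163 = 2^3*41^1*43^1*163^( - 1 ) 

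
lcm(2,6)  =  6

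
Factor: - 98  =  - 2^1*  7^2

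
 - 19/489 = - 19/489 =- 0.04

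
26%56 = 26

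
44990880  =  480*93731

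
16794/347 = 16794/347 =48.40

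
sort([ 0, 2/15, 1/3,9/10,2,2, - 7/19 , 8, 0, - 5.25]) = [-5.25,-7/19,0,0,  2/15,1/3,  9/10,2,2,8]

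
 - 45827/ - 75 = 611 + 2/75 =611.03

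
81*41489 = 3360609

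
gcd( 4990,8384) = 2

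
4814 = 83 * 58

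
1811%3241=1811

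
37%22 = 15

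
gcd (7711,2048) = 1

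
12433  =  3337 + 9096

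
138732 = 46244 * 3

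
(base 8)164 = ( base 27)48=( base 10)116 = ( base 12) 98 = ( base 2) 1110100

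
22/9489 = 22/9489  =  0.00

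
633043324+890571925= 1523615249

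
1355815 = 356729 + 999086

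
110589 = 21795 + 88794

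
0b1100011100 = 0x31C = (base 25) 16L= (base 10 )796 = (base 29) RD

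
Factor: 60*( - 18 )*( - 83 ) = 2^3*3^3*5^1*83^1 = 89640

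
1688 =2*844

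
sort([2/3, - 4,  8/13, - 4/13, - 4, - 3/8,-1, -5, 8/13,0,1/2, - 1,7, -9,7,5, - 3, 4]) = [-9, - 5, - 4, - 4, - 3, - 1, - 1, - 3/8, - 4/13, 0,1/2, 8/13,8/13,2/3,4,5,7, 7]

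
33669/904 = 37 + 221/904=37.24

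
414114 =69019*6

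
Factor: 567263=567263^1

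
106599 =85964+20635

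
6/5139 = 2/1713 = 0.00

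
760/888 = 95/111 = 0.86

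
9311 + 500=9811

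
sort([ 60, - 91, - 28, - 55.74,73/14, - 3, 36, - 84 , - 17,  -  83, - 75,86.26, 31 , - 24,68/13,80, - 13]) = [ - 91, - 84, - 83,-75, - 55.74, - 28, - 24, - 17, - 13, - 3,73/14,68/13, 31,  36 , 60, 80,86.26] 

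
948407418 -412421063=535986355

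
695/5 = 139 = 139.00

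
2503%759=226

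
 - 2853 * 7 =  -19971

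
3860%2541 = 1319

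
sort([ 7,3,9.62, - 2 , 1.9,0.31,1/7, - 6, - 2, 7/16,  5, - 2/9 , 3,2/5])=[ - 6,-2, - 2, - 2/9, 1/7, 0.31,2/5,  7/16,1.9,  3,3,5,  7, 9.62 ]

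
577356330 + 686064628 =1263420958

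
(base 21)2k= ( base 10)62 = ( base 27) 28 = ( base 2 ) 111110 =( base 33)1T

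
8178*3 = 24534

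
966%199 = 170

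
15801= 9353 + 6448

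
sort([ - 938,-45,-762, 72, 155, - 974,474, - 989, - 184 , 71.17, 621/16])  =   [-989, - 974, - 938, - 762, - 184, - 45, 621/16, 71.17, 72,155, 474 ] 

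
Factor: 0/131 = 0^1 = 0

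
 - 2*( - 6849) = 13698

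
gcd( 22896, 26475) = 3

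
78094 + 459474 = 537568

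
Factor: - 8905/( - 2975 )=5^( - 1)*7^( - 1)*13^1*17^(-1 )*137^1 = 1781/595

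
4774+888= 5662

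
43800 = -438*( - 100) 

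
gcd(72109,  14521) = 1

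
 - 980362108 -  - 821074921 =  - 159287187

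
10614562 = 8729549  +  1885013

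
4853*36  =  174708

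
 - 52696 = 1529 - 54225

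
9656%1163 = 352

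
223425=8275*27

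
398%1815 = 398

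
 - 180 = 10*( - 18) 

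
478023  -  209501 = 268522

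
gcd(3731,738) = 41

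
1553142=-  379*( - 4098)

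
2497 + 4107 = 6604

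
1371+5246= 6617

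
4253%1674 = 905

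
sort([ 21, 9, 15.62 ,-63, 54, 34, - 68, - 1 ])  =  [ -68, - 63 , - 1,9, 15.62,  21 , 34,54]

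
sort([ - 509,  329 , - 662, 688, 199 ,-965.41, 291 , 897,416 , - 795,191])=[ - 965.41,-795, - 662, - 509, 191, 199, 291, 329 , 416,688, 897]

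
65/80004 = 65/80004 = 0.00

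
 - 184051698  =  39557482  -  223609180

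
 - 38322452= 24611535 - 62933987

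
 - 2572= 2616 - 5188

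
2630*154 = 405020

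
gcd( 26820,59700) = 60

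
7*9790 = 68530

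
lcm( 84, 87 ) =2436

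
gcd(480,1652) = 4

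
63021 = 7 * 9003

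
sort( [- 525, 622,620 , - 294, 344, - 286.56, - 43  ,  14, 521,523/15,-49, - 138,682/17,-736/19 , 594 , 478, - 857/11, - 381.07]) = [ - 525, - 381.07, - 294, - 286.56,  -  138, - 857/11,- 49, - 43,-736/19, 14,  523/15,682/17,344,478, 521, 594,620,622 ] 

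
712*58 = 41296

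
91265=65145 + 26120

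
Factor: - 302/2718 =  - 1/9 = - 3^(-2 )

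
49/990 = 49/990= 0.05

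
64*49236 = 3151104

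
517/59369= 517/59369=0.01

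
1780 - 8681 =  - 6901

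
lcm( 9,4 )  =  36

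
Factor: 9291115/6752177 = 5^1*103^1*18041^1*6752177^( - 1 ) 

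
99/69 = 33/23= 1.43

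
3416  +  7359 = 10775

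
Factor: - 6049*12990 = - 2^1*3^1*5^1*23^1*263^1*433^1  =  - 78576510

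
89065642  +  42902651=131968293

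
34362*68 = 2336616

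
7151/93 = 7151/93 =76.89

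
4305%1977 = 351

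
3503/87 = 40 + 23/87 = 40.26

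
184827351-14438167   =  170389184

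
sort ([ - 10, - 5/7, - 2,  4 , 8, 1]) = [ - 10, - 2, - 5/7,1,4, 8]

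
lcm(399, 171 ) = 1197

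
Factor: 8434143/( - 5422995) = -937127/602555 = - 5^( - 1 )*120511^( - 1)*937127^1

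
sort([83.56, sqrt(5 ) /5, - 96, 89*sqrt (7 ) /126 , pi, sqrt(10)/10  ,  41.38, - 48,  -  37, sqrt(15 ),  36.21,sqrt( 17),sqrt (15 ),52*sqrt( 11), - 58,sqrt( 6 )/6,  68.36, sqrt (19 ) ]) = [ - 96, - 58, - 48, - 37,sqrt( 10) /10,sqrt( 6)/6, sqrt (5 )/5, 89*sqrt(7) /126,pi,sqrt ( 15 ),sqrt(15), sqrt( 17), sqrt( 19 ),36.21,41.38,68.36,83.56,52*sqrt(11 ) ] 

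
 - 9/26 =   -  1+ 17/26 = - 0.35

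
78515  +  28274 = 106789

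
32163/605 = 32163/605 = 53.16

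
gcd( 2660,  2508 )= 76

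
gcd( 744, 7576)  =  8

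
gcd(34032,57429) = 2127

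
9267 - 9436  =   - 169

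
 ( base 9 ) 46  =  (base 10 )42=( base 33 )19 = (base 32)1a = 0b101010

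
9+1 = 10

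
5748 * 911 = 5236428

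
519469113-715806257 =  - 196337144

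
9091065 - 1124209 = 7966856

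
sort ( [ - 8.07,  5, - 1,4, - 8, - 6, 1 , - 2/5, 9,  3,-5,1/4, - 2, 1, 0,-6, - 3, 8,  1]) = [-8.07, - 8,-6,  -  6, - 5, - 3,-2  , - 1, - 2/5, 0, 1/4, 1, 1, 1, 3, 4, 5, 8,9]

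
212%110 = 102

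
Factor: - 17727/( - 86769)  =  3^( - 1)*19^1 *31^(-1)  =  19/93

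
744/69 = 10 + 18/23 = 10.78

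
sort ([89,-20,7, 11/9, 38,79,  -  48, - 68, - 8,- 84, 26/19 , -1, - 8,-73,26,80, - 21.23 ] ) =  [-84,-73,-68, - 48, -21.23, -20,-8, - 8 ,-1, 11/9, 26/19, 7, 26,38,  79,80, 89] 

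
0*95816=0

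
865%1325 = 865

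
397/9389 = 397/9389 = 0.04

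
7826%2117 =1475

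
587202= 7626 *77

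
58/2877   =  58/2877 = 0.02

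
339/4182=113/1394  =  0.08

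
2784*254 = 707136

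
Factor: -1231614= - 2^1 * 3^2*53^1*1291^1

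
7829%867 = 26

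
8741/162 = 8741/162 =53.96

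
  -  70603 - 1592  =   - 72195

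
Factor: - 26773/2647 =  - 41^1*653^1*2647^( - 1) 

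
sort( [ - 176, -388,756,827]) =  [ - 388 ,-176 , 756,  827] 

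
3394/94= 1697/47= 36.11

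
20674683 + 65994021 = 86668704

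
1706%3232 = 1706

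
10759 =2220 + 8539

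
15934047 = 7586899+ 8347148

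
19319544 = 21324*906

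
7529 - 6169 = 1360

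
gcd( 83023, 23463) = 1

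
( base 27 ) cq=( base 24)EE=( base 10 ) 350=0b101011110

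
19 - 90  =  -71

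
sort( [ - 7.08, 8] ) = [ - 7.08, 8]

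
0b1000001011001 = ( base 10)4185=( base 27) 5k0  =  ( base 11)3165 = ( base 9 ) 5660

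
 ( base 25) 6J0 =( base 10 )4225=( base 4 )1002001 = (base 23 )7mg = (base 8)10201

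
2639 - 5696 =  - 3057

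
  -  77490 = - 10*7749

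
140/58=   70/29 = 2.41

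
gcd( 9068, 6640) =4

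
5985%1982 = 39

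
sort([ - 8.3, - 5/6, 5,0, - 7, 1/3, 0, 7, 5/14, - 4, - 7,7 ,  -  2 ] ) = [ - 8.3, - 7, - 7, - 4 , - 2, - 5/6, 0,0 , 1/3,5/14 , 5 , 7,7 ] 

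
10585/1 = 10585  =  10585.00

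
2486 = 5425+-2939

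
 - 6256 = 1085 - 7341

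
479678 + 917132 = 1396810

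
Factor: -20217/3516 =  - 23/4 = - 2^( - 2) *23^1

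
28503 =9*3167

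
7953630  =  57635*138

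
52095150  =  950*54837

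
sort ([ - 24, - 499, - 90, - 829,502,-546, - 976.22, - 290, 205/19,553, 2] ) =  [ -976.22, - 829, - 546, - 499, - 290,  -  90 ,  -  24 , 2, 205/19, 502,  553]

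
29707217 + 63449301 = 93156518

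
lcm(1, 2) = 2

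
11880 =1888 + 9992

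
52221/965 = 52221/965= 54.12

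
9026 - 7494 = 1532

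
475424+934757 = 1410181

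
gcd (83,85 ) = 1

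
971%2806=971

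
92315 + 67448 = 159763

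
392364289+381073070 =773437359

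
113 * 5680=641840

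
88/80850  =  4/3675 = 0.00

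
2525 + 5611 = 8136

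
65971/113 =65971/113= 583.81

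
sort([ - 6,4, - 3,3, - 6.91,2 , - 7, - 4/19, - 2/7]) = [ - 7 ,  -  6.91,  -  6, - 3, - 2/7, - 4/19, 2,3,4 ] 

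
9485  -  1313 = 8172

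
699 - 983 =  - 284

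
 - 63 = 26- 89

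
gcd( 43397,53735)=1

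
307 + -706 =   -  399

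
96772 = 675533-578761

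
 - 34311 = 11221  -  45532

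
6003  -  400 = 5603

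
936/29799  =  104/3311 = 0.03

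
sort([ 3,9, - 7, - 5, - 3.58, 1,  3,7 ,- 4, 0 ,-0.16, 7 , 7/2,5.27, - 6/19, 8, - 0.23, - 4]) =[ -7, - 5, - 4, - 4,  -  3.58, - 6/19 , - 0.23,  -  0.16,  0, 1,3, 3,  7/2, 5.27,7, 7, 8,  9 ] 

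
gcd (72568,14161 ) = 1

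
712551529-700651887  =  11899642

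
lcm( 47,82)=3854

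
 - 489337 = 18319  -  507656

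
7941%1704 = 1125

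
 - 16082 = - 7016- 9066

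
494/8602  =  247/4301  =  0.06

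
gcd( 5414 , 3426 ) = 2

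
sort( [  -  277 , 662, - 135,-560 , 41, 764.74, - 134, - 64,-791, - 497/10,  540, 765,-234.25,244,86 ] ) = [-791,-560,  -  277, - 234.25,-135, - 134,-64,-497/10,  41,  86, 244, 540,  662, 764.74, 765 ] 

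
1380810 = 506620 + 874190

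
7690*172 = 1322680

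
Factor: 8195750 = 2^1 * 5^3* 32783^1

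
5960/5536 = 745/692 =1.08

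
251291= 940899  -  689608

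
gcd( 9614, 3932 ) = 2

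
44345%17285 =9775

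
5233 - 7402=-2169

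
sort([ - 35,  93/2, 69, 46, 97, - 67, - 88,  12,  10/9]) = [-88, - 67,  -  35, 10/9, 12 , 46, 93/2, 69,  97]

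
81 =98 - 17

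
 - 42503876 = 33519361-76023237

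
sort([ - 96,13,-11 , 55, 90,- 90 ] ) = [ - 96, - 90, - 11,13, 55,90 ] 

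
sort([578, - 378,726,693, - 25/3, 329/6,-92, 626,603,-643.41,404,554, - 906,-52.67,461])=[ - 906,-643.41, - 378 , - 92, - 52.67,-25/3,329/6, 404,461,554,  578, 603,  626,693, 726]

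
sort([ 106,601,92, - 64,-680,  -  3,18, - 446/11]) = [  -  680, - 64, - 446/11, -3, 18,92,106,601]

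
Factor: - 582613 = -23^1*73^1*347^1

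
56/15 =3 + 11/15 = 3.73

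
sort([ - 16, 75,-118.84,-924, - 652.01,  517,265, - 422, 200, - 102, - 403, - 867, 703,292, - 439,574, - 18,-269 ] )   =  [ - 924,-867, - 652.01, - 439, - 422 , - 403 , - 269, - 118.84,-102,-18, - 16, 75 , 200, 265,292,517, 574, 703 ] 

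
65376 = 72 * 908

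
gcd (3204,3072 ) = 12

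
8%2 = 0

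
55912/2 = 27956 = 27956.00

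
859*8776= 7538584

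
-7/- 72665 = 7/72665 = 0.00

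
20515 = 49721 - 29206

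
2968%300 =268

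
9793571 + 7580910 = 17374481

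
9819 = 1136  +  8683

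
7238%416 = 166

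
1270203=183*6941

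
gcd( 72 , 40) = 8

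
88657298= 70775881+17881417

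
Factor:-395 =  - 5^1*79^1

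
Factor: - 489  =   - 3^1*163^1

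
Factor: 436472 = 2^3*54559^1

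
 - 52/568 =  - 1+ 129/142 = - 0.09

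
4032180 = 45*89604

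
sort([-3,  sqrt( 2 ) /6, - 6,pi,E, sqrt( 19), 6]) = [ - 6, - 3, sqrt ( 2)/6, E, pi, sqrt( 19),6]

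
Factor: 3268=2^2 * 19^1*  43^1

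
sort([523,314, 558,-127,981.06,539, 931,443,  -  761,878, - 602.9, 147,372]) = [-761 , - 602.9 , - 127,147,314 , 372,443, 523, 539,  558,878,931, 981.06]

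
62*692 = 42904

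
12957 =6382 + 6575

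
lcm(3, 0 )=0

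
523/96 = 5 + 43/96= 5.45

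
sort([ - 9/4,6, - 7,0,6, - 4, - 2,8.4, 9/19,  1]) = [ - 7,  -  4 , - 9/4, - 2, 0, 9/19, 1, 6, 6, 8.4] 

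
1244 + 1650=2894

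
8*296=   2368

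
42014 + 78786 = 120800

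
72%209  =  72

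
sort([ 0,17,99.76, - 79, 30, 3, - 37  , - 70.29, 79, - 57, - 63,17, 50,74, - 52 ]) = [-79 ,-70.29,-63,-57, - 52,  -  37,0, 3, 17, 17,30,50,74, 79,  99.76]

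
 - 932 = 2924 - 3856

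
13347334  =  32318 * 413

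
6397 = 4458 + 1939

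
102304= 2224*46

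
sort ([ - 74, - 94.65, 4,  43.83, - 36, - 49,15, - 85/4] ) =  [ - 94.65, - 74  , - 49, - 36, - 85/4,  4, 15 , 43.83]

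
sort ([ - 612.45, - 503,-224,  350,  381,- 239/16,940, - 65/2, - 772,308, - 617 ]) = [ - 772,-617, - 612.45,-503, - 224,-65/2, - 239/16, 308,350 , 381,  940]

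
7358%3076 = 1206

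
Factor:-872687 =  - 872687^1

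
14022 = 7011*2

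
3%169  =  3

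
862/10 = 86 +1/5 = 86.20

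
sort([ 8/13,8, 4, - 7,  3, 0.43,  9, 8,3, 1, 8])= [-7,0.43 , 8/13, 1,  3, 3, 4,8,  8, 8, 9 ]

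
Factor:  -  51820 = -2^2*5^1 * 2591^1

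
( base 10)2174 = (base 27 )2qe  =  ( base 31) 284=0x87E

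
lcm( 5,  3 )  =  15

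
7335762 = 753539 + 6582223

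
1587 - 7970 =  - 6383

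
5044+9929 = 14973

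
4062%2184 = 1878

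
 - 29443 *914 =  - 26910902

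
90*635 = 57150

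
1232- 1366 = -134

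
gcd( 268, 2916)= 4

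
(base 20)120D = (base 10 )8813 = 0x226d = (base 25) e2d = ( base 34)7l7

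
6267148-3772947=2494201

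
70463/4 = 17615 + 3/4 = 17615.75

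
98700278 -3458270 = 95242008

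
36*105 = 3780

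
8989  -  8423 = 566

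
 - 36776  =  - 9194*4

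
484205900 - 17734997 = 466470903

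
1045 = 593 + 452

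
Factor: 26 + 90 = 2^2*29^1 = 116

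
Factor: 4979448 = 2^3*3^3*23053^1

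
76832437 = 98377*781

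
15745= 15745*1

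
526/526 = 1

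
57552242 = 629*91498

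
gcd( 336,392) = 56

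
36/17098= 18/8549 = 0.00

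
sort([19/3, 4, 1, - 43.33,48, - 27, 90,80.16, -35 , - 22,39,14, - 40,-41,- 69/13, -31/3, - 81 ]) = [ - 81, -43.33, - 41, - 40,-35,- 27  , - 22,- 31/3, - 69/13,1,4, 19/3, 14, 39,48,  80.16, 90]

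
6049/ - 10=  -  6049/10 =-604.90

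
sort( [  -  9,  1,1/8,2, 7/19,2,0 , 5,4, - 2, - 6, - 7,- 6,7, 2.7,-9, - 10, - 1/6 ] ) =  [ - 10, - 9,  -  9, - 7, - 6, -6, - 2, - 1/6,0, 1/8,7/19,1, 2,2,2.7, 4,5 , 7 ]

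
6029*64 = 385856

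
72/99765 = 8/11085=0.00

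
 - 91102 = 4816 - 95918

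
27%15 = 12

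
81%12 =9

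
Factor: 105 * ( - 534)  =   - 2^1*3^2 * 5^1 *7^1 * 89^1 = - 56070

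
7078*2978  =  21078284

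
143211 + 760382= 903593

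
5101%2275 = 551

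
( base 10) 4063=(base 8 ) 7737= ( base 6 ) 30451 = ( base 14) 16a3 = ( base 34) 3hh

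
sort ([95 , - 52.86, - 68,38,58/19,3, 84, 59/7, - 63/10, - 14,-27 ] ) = [ - 68, - 52.86,  -  27, - 14, - 63/10, 3,58/19, 59/7,38 , 84,95 ] 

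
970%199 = 174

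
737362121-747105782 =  - 9743661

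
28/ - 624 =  - 1 +149/156 = - 0.04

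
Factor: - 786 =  - 2^1*3^1*131^1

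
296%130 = 36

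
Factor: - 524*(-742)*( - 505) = - 196348040 = - 2^3*5^1*7^1*53^1*101^1 * 131^1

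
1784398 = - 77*( - 23174)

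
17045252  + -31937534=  - 14892282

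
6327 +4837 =11164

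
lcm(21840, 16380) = 65520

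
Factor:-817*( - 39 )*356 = 11343228 = 2^2*3^1*13^1*19^1*43^1*89^1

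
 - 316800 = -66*4800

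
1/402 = 1/402 = 0.00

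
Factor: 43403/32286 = 2^( -1) * 3^( - 1 ) * 5381^(  -  1 )*43403^1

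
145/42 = 145/42 = 3.45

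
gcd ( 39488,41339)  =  617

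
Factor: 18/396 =2^(-1)*11^( - 1) = 1/22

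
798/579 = 266/193 = 1.38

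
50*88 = 4400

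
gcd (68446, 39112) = 9778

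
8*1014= 8112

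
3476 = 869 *4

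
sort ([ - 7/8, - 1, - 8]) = [ - 8, - 1,  -  7/8 ] 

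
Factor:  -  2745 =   -  3^2*5^1*61^1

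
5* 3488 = 17440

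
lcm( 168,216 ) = 1512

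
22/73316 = 11/36658 = 0.00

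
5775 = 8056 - 2281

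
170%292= 170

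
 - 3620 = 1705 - 5325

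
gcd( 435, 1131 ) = 87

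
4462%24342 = 4462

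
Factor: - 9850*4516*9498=-2^4*3^1*5^2*197^1*1129^1*1583^1 =-422495734800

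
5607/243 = 623/27 = 23.07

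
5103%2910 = 2193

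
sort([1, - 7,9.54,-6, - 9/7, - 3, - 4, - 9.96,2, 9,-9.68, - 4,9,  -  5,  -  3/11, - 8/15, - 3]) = [ - 9.96, - 9.68, - 7, - 6,  -  5,-4, - 4,  -  3, -3,-9/7,-8/15,-3/11, 1, 2,9, 9,  9.54]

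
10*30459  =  304590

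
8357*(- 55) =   -  459635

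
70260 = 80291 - 10031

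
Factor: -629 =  - 17^1*37^1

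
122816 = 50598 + 72218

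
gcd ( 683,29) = 1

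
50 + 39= 89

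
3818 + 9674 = 13492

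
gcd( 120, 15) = 15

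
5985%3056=2929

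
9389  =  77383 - 67994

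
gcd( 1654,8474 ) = 2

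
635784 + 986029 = 1621813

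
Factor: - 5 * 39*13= -3^1 * 5^1*13^2 = - 2535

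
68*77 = 5236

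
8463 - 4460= 4003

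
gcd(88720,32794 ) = 2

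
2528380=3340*757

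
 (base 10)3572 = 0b110111110100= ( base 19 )9h0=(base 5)103242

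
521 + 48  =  569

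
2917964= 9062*322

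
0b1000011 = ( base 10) 67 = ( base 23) 2l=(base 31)25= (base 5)232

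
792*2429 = 1923768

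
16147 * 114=1840758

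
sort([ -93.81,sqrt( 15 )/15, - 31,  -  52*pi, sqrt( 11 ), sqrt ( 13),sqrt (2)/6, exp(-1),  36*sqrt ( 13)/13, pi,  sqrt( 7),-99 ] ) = [-52*pi, - 99, - 93.81,- 31, sqrt (2)/6 , sqrt( 15 ) /15, exp( - 1 ), sqrt(7 ), pi,sqrt( 11 ), sqrt( 13), 36*sqrt( 13 )/13]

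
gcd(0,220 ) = 220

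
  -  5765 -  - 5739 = - 26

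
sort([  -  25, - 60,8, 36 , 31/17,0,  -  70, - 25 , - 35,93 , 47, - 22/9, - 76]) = [ - 76 , - 70 , - 60,-35, - 25, - 25,- 22/9,0 , 31/17, 8,36,  47,93]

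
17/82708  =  17/82708 = 0.00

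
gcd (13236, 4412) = 4412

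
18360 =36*510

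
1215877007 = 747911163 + 467965844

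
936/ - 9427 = - 936/9427 = -0.10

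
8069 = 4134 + 3935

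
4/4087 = 4/4087 = 0.00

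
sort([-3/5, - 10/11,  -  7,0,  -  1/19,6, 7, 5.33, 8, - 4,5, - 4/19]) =[  -  7, - 4,-10/11,-3/5, - 4/19, - 1/19, 0,5,5.33,6, 7,8] 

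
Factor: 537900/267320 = 2^( - 1)*3^1 * 5^1 * 11^1*41^( - 1) = 165/82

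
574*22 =12628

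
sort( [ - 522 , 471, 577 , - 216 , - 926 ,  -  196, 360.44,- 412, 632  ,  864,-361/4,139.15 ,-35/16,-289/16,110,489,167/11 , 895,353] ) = [ - 926, - 522, - 412, - 216 , - 196,- 361/4, - 289/16,-35/16, 167/11,110, 139.15, 353,360.44 , 471,489, 577, 632,864, 895 ]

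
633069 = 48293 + 584776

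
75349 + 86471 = 161820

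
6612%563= 419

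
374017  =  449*833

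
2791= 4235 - 1444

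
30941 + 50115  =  81056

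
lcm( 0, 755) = 0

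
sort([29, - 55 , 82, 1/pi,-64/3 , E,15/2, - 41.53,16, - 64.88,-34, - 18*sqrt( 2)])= [ - 64.88, - 55, - 41.53, - 34, - 18*sqrt ( 2), - 64/3,1/pi,  E,15/2 , 16,29, 82] 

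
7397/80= 92 + 37/80 = 92.46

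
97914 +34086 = 132000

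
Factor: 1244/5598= 2^1*3^(-2) = 2/9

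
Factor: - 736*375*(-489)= 134964000 = 2^5 * 3^2*5^3*23^1*163^1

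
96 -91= 5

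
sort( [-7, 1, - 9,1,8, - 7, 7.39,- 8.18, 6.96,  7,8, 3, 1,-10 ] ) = [ - 10, - 9 , - 8.18, - 7,-7,  1, 1, 1 , 3,6.96,7, 7.39, 8,8]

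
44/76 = 11/19 = 0.58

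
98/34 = 49/17 =2.88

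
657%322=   13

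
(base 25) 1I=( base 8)53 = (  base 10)43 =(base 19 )25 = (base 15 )2D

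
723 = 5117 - 4394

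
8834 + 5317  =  14151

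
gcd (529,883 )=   1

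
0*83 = 0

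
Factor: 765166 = 2^1*382583^1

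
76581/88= 870  +  21/88 = 870.24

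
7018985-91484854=- 84465869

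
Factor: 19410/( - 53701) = - 30/83 = -2^1*3^1*5^1 * 83^( - 1)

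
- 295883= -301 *983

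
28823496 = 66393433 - 37569937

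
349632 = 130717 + 218915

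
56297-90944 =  - 34647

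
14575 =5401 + 9174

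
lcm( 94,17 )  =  1598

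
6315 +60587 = 66902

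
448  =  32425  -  31977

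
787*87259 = 68672833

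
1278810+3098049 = 4376859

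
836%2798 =836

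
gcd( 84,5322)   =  6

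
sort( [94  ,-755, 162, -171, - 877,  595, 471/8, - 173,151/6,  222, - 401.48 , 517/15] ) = [ - 877, - 755, - 401.48, - 173, - 171, 151/6 , 517/15,  471/8, 94,162, 222, 595 ]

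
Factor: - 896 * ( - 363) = 2^7* 3^1*7^1 *11^2 = 325248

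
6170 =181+5989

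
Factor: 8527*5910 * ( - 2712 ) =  -136670073840 = - 2^4 * 3^2*5^1 * 113^1*197^1*8527^1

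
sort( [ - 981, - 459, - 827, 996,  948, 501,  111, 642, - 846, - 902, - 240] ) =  [ - 981,-902, - 846,-827, - 459,-240, 111, 501,  642 , 948,996] 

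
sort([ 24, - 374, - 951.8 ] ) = [  -  951.8, - 374, 24 ] 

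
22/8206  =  1/373=0.00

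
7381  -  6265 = 1116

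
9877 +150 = 10027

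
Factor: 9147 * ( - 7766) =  - 71035602= - 2^1*3^1* 11^1*353^1  *3049^1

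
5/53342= 5/53342= 0.00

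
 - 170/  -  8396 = 85/4198 = 0.02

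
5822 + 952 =6774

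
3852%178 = 114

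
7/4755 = 7/4755 = 0.00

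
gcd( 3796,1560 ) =52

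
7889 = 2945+4944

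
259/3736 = 259/3736= 0.07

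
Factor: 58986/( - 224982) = - 113/431=- 113^1*431^(-1) 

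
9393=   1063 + 8330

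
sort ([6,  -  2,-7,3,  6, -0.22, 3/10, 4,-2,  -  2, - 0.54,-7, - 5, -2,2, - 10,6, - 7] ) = [  -  10, - 7,  -  7,  -  7, - 5, - 2, -2,  -  2, - 2, -0.54, - 0.22, 3/10,2,  3,  4, 6,6, 6 ]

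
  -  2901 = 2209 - 5110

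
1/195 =1/195 = 0.01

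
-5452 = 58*(-94)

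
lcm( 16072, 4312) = 176792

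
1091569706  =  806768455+284801251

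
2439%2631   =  2439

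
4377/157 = 4377/157 = 27.88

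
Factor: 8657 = 11^1*787^1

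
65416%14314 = 8160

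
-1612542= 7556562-9169104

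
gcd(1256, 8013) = 1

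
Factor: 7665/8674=2^( - 1)*3^1*5^1*7^1 * 73^1*4337^( - 1)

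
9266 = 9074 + 192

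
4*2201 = 8804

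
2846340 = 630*4518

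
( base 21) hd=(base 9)451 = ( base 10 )370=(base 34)au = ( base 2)101110010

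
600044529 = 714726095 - 114681566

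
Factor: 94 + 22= 2^2* 29^1 = 116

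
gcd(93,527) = 31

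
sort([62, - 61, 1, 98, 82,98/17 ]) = [ - 61,1,98/17,62, 82,  98] 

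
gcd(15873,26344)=37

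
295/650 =59/130=0.45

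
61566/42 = 1465 + 6/7  =  1465.86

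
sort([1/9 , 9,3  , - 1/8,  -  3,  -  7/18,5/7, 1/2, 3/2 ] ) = [ -3, - 7/18,-1/8,1/9,1/2,5/7,3/2,3,9]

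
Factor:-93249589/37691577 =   -  3^( - 2)*7^ ( - 1)*11^ (-1)* 137^( - 1)*397^(- 1)*463^1*201403^1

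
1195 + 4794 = 5989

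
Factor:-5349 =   -  3^1*1783^1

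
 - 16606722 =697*( - 23826 ) 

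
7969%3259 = 1451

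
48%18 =12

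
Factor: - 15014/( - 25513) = 2^1*31^(-1)*823^( - 1)*7507^1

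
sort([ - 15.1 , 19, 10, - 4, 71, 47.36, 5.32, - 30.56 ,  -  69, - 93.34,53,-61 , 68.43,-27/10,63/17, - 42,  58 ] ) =[-93.34, -69,  -  61, - 42, -30.56, - 15.1, - 4, - 27/10,63/17,5.32,  10, 19,47.36, 53, 58, 68.43, 71]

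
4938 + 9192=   14130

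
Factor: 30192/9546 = 136/43 = 2^3*17^1*43^( - 1)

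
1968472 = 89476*22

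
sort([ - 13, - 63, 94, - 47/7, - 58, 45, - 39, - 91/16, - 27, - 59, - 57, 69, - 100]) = [ - 100, - 63, - 59, - 58, -57,-39 ,  -  27, - 13, - 47/7, - 91/16, 45, 69,94 ] 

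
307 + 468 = 775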